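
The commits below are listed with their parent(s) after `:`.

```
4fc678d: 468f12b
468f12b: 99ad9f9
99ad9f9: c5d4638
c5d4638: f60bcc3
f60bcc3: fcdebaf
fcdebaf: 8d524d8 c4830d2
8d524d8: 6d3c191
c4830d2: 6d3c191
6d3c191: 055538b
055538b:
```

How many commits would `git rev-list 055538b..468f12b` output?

8

Reachable from 468f12b: {055538b, 468f12b, 6d3c191, 8d524d8, 99ad9f9, c4830d2, c5d4638, f60bcc3, fcdebaf}.
Reachable from 055538b: {055538b}.
In 468f12b's history but not 055538b's: {468f12b, 6d3c191, 8d524d8, 99ad9f9, c4830d2, c5d4638, f60bcc3, fcdebaf} — 8 commits.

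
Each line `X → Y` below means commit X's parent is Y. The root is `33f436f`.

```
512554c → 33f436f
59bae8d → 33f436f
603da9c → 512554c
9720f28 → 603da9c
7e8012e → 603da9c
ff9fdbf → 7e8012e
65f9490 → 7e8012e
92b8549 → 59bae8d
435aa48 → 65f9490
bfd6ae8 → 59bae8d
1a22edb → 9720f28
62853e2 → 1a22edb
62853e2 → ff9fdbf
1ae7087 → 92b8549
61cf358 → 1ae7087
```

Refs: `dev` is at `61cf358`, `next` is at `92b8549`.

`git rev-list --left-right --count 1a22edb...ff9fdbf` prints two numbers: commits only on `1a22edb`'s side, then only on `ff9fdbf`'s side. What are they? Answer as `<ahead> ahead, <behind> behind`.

Reachable from 1a22edb: {1a22edb, 33f436f, 512554c, 603da9c, 9720f28}.
Reachable from ff9fdbf: {33f436f, 512554c, 603da9c, 7e8012e, ff9fdbf}.
Only in 1a22edb's history (ahead): {1a22edb, 9720f28} — 2.
Only in ff9fdbf's history (behind): {7e8012e, ff9fdbf} — 2.

2 ahead, 2 behind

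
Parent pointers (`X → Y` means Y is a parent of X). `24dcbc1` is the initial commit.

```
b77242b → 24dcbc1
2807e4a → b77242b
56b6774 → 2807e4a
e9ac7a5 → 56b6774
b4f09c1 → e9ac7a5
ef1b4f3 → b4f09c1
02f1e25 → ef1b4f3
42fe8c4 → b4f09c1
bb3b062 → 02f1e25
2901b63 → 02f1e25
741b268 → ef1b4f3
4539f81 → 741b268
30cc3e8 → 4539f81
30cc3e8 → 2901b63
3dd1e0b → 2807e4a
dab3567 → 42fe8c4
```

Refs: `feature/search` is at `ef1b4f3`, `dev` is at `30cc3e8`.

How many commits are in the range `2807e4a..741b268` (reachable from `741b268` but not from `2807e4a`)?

Reachable from 741b268: {24dcbc1, 2807e4a, 56b6774, 741b268, b4f09c1, b77242b, e9ac7a5, ef1b4f3}.
Reachable from 2807e4a: {24dcbc1, 2807e4a, b77242b}.
In 741b268's history but not 2807e4a's: {56b6774, 741b268, b4f09c1, e9ac7a5, ef1b4f3} — 5 commits.

5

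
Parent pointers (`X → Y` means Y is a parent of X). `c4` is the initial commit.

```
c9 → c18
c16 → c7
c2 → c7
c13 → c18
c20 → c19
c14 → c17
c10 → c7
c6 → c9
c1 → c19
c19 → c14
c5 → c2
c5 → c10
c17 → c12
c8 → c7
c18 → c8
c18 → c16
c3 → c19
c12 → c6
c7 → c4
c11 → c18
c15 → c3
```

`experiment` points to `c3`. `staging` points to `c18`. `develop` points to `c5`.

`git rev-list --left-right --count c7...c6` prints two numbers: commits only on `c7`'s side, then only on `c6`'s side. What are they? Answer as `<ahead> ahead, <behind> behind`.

0 ahead, 5 behind

Reachable from c7: {c4, c7}.
Reachable from c6: {c16, c18, c4, c6, c7, c8, c9}.
Only in c7's history (ahead): {} — 0.
Only in c6's history (behind): {c16, c18, c6, c8, c9} — 5.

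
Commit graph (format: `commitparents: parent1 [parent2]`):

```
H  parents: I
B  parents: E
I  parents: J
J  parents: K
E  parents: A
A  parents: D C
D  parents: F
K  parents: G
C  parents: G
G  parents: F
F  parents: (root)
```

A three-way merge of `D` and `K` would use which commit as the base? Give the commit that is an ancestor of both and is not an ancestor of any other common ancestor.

F

Ancestors of D: {D, F}.
Ancestors of K: {F, G, K}.
Common ancestors: {F}.
The only common ancestor is F, so it is the merge base.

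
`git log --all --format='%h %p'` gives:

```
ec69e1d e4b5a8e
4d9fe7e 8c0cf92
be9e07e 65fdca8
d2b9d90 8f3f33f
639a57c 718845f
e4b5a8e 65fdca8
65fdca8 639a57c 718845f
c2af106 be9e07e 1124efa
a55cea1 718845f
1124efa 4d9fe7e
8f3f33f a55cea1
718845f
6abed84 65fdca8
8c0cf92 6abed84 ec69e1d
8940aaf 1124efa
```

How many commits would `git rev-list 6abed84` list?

4

Walking parent pointers from 6abed84: reachable set = {639a57c, 65fdca8, 6abed84, 718845f}.
That is 4 commits.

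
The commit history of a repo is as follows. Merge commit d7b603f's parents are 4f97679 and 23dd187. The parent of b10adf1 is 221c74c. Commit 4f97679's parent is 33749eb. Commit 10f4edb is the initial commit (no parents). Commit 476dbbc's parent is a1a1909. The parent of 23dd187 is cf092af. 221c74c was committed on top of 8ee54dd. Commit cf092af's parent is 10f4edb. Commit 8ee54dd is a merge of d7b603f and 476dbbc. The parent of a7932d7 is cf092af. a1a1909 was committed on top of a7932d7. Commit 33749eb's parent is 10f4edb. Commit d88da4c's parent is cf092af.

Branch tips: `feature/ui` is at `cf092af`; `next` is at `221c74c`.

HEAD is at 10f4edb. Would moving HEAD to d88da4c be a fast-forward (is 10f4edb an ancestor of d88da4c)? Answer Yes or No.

A fast-forward from 10f4edb to d88da4c is possible iff 10f4edb is an ancestor of d88da4c.
Ancestors of d88da4c: {10f4edb, cf092af, d88da4c}.
10f4edb is among them, so fast-forward is possible.

Yes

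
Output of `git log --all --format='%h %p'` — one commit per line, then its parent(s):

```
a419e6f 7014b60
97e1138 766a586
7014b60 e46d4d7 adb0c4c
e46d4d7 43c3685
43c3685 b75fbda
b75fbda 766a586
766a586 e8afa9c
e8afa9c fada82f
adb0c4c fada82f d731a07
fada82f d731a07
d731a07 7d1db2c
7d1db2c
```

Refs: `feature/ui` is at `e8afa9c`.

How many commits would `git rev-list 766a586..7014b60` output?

Reachable from 7014b60: {43c3685, 7014b60, 766a586, 7d1db2c, adb0c4c, b75fbda, d731a07, e46d4d7, e8afa9c, fada82f}.
Reachable from 766a586: {766a586, 7d1db2c, d731a07, e8afa9c, fada82f}.
In 7014b60's history but not 766a586's: {43c3685, 7014b60, adb0c4c, b75fbda, e46d4d7} — 5 commits.

5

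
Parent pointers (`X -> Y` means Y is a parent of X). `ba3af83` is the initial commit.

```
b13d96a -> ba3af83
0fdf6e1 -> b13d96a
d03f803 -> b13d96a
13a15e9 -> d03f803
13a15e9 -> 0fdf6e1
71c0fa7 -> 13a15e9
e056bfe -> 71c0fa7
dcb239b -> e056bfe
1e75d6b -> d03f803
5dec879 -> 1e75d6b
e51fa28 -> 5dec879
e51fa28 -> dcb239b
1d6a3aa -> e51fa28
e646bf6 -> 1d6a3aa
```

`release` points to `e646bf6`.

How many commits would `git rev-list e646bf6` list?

13

Walking parent pointers from e646bf6: reachable set = {0fdf6e1, 13a15e9, 1d6a3aa, 1e75d6b, 5dec879, 71c0fa7, b13d96a, ba3af83, d03f803, dcb239b, e056bfe, e51fa28, e646bf6}.
That is 13 commits.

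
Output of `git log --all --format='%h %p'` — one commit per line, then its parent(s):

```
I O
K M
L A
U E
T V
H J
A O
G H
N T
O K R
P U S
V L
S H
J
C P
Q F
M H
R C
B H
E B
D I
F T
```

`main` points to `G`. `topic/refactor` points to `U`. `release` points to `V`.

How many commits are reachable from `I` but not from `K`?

9

Reachable from I: {B, C, E, H, I, J, K, M, O, P, R, S, U}.
Reachable from K: {H, J, K, M}.
In I's history but not K's: {B, C, E, I, O, P, R, S, U} — 9 commits.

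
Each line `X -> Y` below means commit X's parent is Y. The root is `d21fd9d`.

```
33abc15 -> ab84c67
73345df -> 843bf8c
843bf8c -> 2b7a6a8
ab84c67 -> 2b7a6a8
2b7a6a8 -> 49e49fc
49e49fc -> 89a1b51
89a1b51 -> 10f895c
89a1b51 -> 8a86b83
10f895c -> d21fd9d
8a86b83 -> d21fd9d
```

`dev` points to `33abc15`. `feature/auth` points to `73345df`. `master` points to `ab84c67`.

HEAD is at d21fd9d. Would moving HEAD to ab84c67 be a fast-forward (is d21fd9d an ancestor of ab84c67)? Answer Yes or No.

Yes

A fast-forward from d21fd9d to ab84c67 is possible iff d21fd9d is an ancestor of ab84c67.
Ancestors of ab84c67: {10f895c, 2b7a6a8, 49e49fc, 89a1b51, 8a86b83, ab84c67, d21fd9d}.
d21fd9d is among them, so fast-forward is possible.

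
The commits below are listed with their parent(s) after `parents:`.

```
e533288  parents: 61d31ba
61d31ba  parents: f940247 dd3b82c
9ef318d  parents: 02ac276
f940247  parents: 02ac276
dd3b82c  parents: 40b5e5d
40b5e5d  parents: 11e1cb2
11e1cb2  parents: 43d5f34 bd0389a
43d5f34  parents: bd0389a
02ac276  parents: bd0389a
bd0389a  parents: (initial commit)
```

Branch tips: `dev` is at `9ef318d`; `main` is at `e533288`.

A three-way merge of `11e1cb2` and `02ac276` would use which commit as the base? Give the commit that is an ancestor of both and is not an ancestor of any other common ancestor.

bd0389a

Ancestors of 11e1cb2: {11e1cb2, 43d5f34, bd0389a}.
Ancestors of 02ac276: {02ac276, bd0389a}.
Common ancestors: {bd0389a}.
The only common ancestor is bd0389a, so it is the merge base.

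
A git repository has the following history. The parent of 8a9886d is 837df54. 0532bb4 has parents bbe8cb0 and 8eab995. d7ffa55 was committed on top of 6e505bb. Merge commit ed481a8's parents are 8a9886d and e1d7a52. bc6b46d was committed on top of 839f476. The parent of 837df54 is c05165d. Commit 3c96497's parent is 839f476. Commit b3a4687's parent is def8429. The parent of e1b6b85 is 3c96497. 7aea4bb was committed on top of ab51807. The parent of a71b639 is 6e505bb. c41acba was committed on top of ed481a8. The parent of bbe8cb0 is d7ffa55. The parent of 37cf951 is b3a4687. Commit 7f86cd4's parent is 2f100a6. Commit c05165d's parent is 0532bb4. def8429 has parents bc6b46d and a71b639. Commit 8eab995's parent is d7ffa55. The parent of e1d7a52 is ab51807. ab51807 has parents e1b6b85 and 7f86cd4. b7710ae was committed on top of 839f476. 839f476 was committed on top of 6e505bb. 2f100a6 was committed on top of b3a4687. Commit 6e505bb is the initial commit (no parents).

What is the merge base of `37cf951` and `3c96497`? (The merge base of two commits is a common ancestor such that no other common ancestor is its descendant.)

Ancestors of 37cf951: {37cf951, 6e505bb, 839f476, a71b639, b3a4687, bc6b46d, def8429}.
Ancestors of 3c96497: {3c96497, 6e505bb, 839f476}.
Common ancestors: {6e505bb, 839f476}.
Among these, 839f476 is not an ancestor of any other common ancestor — it is the merge base.

839f476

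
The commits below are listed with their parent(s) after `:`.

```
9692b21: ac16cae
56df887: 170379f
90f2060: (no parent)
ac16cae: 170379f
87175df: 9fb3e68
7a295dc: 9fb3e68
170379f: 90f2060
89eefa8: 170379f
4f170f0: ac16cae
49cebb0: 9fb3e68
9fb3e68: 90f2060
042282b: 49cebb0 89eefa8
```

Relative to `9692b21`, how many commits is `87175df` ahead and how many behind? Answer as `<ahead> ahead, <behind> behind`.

Reachable from 87175df: {87175df, 90f2060, 9fb3e68}.
Reachable from 9692b21: {170379f, 90f2060, 9692b21, ac16cae}.
Only in 87175df's history (ahead): {87175df, 9fb3e68} — 2.
Only in 9692b21's history (behind): {170379f, 9692b21, ac16cae} — 3.

2 ahead, 3 behind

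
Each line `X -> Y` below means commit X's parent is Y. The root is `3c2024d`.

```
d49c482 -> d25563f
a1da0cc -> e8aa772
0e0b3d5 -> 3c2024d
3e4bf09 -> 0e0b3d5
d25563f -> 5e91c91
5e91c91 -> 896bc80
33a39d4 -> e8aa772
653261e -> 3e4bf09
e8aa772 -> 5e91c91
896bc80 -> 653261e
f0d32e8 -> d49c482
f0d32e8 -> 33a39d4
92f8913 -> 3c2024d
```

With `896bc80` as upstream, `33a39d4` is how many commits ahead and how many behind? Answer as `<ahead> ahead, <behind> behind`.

Reachable from 33a39d4: {0e0b3d5, 33a39d4, 3c2024d, 3e4bf09, 5e91c91, 653261e, 896bc80, e8aa772}.
Reachable from 896bc80: {0e0b3d5, 3c2024d, 3e4bf09, 653261e, 896bc80}.
Only in 33a39d4's history (ahead): {33a39d4, 5e91c91, e8aa772} — 3.
Only in 896bc80's history (behind): {} — 0.

3 ahead, 0 behind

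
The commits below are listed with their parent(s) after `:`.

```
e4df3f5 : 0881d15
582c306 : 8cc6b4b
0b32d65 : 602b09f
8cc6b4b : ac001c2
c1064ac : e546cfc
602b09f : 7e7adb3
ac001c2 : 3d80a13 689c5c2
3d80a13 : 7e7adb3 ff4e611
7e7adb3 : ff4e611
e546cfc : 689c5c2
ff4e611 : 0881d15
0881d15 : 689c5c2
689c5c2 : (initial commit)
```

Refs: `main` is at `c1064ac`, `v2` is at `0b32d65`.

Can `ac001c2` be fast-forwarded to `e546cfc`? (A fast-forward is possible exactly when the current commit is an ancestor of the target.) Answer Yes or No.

No

A fast-forward from ac001c2 to e546cfc is possible iff ac001c2 is an ancestor of e546cfc.
Ancestors of e546cfc: {689c5c2, e546cfc}.
ac001c2 is not among them, so fast-forward is not possible.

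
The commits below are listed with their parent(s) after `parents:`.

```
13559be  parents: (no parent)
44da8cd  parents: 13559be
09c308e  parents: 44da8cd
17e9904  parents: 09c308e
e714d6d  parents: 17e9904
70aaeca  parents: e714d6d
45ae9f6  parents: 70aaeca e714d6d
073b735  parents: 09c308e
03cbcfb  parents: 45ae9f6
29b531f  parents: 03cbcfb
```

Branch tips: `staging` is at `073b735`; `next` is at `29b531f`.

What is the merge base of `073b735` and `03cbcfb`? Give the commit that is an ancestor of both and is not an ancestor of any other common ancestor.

Ancestors of 073b735: {073b735, 09c308e, 13559be, 44da8cd}.
Ancestors of 03cbcfb: {03cbcfb, 09c308e, 13559be, 17e9904, 44da8cd, 45ae9f6, 70aaeca, e714d6d}.
Common ancestors: {09c308e, 13559be, 44da8cd}.
Among these, 09c308e is not an ancestor of any other common ancestor — it is the merge base.

09c308e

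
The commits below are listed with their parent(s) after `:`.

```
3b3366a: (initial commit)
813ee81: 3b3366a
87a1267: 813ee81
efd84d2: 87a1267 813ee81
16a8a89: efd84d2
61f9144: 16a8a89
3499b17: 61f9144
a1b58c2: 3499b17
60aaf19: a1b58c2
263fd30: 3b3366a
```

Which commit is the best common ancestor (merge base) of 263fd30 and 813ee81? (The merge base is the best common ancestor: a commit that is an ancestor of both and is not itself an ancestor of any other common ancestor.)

3b3366a

Ancestors of 263fd30: {263fd30, 3b3366a}.
Ancestors of 813ee81: {3b3366a, 813ee81}.
Common ancestors: {3b3366a}.
The only common ancestor is 3b3366a, so it is the merge base.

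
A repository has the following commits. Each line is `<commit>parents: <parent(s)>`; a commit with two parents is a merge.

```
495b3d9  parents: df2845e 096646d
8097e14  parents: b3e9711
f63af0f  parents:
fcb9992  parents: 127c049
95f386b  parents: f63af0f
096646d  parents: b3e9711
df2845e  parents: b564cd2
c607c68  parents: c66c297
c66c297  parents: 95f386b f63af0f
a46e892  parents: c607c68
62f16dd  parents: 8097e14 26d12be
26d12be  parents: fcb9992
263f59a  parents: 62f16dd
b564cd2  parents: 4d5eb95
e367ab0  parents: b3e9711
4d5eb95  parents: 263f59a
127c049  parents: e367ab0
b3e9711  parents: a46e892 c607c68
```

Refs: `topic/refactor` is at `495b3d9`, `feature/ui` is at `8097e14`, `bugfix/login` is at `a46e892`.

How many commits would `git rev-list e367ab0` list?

7

Walking parent pointers from e367ab0: reachable set = {95f386b, a46e892, b3e9711, c607c68, c66c297, e367ab0, f63af0f}.
That is 7 commits.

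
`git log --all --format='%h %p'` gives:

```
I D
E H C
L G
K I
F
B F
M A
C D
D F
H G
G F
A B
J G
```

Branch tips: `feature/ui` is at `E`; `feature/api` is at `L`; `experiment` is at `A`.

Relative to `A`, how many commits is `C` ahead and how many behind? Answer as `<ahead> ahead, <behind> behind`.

Reachable from C: {C, D, F}.
Reachable from A: {A, B, F}.
Only in C's history (ahead): {C, D} — 2.
Only in A's history (behind): {A, B} — 2.

2 ahead, 2 behind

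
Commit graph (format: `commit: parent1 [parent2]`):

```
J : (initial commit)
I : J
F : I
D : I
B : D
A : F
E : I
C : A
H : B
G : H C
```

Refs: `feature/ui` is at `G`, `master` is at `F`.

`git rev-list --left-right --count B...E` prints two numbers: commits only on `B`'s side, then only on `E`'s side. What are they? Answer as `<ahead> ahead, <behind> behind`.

Reachable from B: {B, D, I, J}.
Reachable from E: {E, I, J}.
Only in B's history (ahead): {B, D} — 2.
Only in E's history (behind): {E} — 1.

2 ahead, 1 behind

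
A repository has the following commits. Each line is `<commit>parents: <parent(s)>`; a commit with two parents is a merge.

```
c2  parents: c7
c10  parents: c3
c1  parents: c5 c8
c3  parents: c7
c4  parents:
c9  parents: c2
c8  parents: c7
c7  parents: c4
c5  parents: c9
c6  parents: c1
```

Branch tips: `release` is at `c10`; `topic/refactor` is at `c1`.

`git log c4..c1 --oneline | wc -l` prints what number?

Reachable from c1: {c1, c2, c4, c5, c7, c8, c9}.
Reachable from c4: {c4}.
In c1's history but not c4's: {c1, c2, c5, c7, c8, c9} — 6 commits.

6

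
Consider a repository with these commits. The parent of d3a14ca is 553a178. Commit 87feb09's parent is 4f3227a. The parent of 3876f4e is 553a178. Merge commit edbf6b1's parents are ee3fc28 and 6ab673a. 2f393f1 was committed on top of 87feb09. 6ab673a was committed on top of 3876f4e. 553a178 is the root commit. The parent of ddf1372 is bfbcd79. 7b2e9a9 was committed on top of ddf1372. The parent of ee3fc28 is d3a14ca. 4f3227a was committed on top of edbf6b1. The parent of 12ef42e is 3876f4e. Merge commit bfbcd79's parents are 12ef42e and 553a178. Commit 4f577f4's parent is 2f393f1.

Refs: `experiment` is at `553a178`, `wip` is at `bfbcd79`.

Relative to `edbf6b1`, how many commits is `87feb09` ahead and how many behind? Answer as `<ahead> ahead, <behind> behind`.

2 ahead, 0 behind

Reachable from 87feb09: {3876f4e, 4f3227a, 553a178, 6ab673a, 87feb09, d3a14ca, edbf6b1, ee3fc28}.
Reachable from edbf6b1: {3876f4e, 553a178, 6ab673a, d3a14ca, edbf6b1, ee3fc28}.
Only in 87feb09's history (ahead): {4f3227a, 87feb09} — 2.
Only in edbf6b1's history (behind): {} — 0.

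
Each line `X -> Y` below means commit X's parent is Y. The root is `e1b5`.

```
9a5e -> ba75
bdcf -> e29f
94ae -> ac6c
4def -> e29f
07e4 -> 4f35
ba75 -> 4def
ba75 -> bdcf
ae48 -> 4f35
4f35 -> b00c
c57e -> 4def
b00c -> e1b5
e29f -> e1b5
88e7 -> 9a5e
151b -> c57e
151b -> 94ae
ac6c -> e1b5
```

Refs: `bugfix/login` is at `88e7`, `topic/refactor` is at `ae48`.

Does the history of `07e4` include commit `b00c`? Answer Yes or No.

Ancestors of 07e4 (commits reachable by following parents): {07e4, 4f35, b00c, e1b5}.
b00c is in that set, so it is an ancestor of 07e4.

Yes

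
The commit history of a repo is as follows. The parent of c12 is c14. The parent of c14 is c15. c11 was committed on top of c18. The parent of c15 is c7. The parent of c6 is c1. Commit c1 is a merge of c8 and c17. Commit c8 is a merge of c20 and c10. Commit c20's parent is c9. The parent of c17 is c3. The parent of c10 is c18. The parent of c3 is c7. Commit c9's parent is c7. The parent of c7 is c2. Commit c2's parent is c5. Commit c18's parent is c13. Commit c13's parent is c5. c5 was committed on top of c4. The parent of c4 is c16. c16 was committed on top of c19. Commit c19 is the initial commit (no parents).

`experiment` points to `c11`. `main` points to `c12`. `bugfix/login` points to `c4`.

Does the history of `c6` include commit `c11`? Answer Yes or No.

No

Ancestors of c6: {c1, c10, c13, c16, c17, c18, c19, c2, c20, c3, c4, c5, c6, c7, c8, c9}.
c11 is not in that set, so it is not an ancestor of c6.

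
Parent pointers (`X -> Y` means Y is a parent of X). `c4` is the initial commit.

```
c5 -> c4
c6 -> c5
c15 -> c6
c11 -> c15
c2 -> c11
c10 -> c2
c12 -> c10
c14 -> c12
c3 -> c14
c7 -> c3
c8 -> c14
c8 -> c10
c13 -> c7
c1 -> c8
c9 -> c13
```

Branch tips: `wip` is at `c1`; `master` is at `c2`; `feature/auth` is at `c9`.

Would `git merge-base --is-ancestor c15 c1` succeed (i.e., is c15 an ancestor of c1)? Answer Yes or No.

Ancestors of c1 (commits reachable by following parents): {c1, c10, c11, c12, c14, c15, c2, c4, c5, c6, c8}.
c15 is in that set, so it is an ancestor of c1.

Yes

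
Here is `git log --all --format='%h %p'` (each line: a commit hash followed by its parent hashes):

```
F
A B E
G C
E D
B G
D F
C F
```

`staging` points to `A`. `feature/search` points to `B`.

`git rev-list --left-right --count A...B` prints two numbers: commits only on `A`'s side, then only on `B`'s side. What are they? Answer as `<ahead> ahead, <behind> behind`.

3 ahead, 0 behind

Reachable from A: {A, B, C, D, E, F, G}.
Reachable from B: {B, C, F, G}.
Only in A's history (ahead): {A, D, E} — 3.
Only in B's history (behind): {} — 0.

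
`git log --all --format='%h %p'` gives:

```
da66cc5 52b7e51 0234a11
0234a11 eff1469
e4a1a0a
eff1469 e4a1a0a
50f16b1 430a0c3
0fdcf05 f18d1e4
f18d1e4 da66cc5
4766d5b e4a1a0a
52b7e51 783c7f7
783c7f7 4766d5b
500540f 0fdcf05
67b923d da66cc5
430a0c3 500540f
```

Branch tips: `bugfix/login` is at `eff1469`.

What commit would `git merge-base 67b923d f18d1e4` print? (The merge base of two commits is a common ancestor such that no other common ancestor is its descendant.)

da66cc5

Ancestors of 67b923d: {0234a11, 4766d5b, 52b7e51, 67b923d, 783c7f7, da66cc5, e4a1a0a, eff1469}.
Ancestors of f18d1e4: {0234a11, 4766d5b, 52b7e51, 783c7f7, da66cc5, e4a1a0a, eff1469, f18d1e4}.
Common ancestors: {0234a11, 4766d5b, 52b7e51, 783c7f7, da66cc5, e4a1a0a, eff1469}.
Among these, da66cc5 is not an ancestor of any other common ancestor — it is the merge base.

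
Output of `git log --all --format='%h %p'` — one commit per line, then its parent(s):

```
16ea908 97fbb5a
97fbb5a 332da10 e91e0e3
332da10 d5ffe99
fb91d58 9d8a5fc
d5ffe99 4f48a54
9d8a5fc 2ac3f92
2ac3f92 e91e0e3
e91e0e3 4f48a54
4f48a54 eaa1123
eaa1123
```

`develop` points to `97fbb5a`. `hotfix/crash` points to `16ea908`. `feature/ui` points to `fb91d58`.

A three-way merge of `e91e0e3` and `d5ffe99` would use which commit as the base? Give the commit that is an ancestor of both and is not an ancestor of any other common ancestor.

4f48a54

Ancestors of e91e0e3: {4f48a54, e91e0e3, eaa1123}.
Ancestors of d5ffe99: {4f48a54, d5ffe99, eaa1123}.
Common ancestors: {4f48a54, eaa1123}.
Among these, 4f48a54 is not an ancestor of any other common ancestor — it is the merge base.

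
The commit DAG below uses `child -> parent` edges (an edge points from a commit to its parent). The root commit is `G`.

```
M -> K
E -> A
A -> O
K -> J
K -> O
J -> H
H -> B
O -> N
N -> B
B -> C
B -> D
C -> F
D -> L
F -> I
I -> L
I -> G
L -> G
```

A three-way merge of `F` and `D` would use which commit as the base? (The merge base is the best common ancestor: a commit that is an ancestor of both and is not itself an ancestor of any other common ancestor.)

Ancestors of F: {F, G, I, L}.
Ancestors of D: {D, G, L}.
Common ancestors: {G, L}.
Among these, L is not an ancestor of any other common ancestor — it is the merge base.

L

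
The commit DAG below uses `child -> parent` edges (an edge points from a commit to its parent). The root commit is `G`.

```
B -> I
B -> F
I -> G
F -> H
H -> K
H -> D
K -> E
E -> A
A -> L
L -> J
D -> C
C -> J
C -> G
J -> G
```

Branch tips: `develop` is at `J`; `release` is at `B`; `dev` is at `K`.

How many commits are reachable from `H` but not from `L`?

6

Reachable from H: {A, C, D, E, G, H, J, K, L}.
Reachable from L: {G, J, L}.
In H's history but not L's: {A, C, D, E, H, K} — 6 commits.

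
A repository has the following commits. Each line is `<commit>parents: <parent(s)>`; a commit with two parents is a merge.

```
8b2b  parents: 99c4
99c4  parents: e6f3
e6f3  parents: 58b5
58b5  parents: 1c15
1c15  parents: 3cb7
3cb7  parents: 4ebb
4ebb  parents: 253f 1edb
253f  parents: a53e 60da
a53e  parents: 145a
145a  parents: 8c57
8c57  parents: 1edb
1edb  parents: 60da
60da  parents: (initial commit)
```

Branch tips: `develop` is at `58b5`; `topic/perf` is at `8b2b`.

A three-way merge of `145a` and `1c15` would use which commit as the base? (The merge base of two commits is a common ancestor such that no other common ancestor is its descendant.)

Ancestors of 145a: {145a, 1edb, 60da, 8c57}.
Ancestors of 1c15: {145a, 1c15, 1edb, 253f, 3cb7, 4ebb, 60da, 8c57, a53e}.
Common ancestors: {145a, 1edb, 60da, 8c57}.
Among these, 145a is not an ancestor of any other common ancestor — it is the merge base.

145a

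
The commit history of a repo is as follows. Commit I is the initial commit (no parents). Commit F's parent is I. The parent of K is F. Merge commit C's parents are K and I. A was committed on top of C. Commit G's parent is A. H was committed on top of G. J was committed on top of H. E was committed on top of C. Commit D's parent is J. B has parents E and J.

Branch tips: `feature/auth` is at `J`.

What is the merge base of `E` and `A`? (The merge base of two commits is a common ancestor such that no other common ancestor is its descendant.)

Ancestors of E: {C, E, F, I, K}.
Ancestors of A: {A, C, F, I, K}.
Common ancestors: {C, F, I, K}.
Among these, C is not an ancestor of any other common ancestor — it is the merge base.

C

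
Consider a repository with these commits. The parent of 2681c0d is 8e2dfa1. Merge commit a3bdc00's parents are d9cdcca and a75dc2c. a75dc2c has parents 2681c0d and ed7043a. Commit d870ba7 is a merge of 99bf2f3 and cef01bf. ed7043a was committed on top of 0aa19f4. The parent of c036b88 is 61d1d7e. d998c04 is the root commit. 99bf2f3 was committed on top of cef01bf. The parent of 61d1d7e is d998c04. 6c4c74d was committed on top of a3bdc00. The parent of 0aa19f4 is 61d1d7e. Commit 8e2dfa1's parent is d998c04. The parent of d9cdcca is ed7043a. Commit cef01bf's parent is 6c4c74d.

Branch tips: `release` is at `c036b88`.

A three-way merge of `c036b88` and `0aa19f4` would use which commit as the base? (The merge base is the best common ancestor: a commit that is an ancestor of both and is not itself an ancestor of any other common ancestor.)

61d1d7e

Ancestors of c036b88: {61d1d7e, c036b88, d998c04}.
Ancestors of 0aa19f4: {0aa19f4, 61d1d7e, d998c04}.
Common ancestors: {61d1d7e, d998c04}.
Among these, 61d1d7e is not an ancestor of any other common ancestor — it is the merge base.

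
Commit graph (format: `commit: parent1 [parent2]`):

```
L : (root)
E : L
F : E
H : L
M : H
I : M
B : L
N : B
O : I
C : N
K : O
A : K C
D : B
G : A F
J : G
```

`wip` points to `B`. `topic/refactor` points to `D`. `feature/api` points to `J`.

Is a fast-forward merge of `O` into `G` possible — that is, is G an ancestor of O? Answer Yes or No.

No

A fast-forward from G to O is possible iff G is an ancestor of O.
Ancestors of O: {H, I, L, M, O}.
G is not among them, so fast-forward is not possible.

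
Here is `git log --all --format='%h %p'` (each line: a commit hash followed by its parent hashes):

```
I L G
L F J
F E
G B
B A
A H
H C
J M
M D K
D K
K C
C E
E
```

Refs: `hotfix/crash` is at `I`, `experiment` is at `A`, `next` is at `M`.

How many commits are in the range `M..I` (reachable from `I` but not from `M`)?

Reachable from I: {A, B, C, D, E, F, G, H, I, J, K, L, M}.
Reachable from M: {C, D, E, K, M}.
In I's history but not M's: {A, B, F, G, H, I, J, L} — 8 commits.

8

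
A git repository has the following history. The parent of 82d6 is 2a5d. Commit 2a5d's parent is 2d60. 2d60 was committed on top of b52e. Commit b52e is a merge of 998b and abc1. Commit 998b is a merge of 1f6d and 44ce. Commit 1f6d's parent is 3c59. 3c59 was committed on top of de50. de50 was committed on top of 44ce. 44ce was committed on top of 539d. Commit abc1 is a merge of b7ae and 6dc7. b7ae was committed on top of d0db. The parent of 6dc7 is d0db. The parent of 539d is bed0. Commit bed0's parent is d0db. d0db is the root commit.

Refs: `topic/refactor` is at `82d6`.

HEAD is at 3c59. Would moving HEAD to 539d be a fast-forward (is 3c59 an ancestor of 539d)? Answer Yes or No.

No

A fast-forward from 3c59 to 539d is possible iff 3c59 is an ancestor of 539d.
Ancestors of 539d: {539d, bed0, d0db}.
3c59 is not among them, so fast-forward is not possible.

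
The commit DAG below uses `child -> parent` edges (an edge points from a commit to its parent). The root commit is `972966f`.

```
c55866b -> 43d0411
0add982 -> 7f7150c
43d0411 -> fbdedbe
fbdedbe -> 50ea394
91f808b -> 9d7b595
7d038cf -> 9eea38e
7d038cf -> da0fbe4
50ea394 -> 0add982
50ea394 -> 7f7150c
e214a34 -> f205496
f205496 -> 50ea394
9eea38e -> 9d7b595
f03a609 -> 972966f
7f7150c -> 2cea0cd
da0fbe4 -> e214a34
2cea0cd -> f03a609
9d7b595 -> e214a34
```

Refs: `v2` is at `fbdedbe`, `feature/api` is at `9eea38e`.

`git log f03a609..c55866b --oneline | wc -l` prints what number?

Reachable from c55866b: {0add982, 2cea0cd, 43d0411, 50ea394, 7f7150c, 972966f, c55866b, f03a609, fbdedbe}.
Reachable from f03a609: {972966f, f03a609}.
In c55866b's history but not f03a609's: {0add982, 2cea0cd, 43d0411, 50ea394, 7f7150c, c55866b, fbdedbe} — 7 commits.

7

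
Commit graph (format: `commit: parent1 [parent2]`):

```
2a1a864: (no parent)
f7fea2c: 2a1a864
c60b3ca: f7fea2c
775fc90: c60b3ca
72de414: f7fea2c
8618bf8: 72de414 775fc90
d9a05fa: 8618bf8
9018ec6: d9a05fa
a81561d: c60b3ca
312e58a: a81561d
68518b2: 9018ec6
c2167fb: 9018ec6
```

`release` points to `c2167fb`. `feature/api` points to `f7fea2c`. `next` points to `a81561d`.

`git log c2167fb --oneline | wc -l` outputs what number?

9

Walking parent pointers from c2167fb: reachable set = {2a1a864, 72de414, 775fc90, 8618bf8, 9018ec6, c2167fb, c60b3ca, d9a05fa, f7fea2c}.
That is 9 commits.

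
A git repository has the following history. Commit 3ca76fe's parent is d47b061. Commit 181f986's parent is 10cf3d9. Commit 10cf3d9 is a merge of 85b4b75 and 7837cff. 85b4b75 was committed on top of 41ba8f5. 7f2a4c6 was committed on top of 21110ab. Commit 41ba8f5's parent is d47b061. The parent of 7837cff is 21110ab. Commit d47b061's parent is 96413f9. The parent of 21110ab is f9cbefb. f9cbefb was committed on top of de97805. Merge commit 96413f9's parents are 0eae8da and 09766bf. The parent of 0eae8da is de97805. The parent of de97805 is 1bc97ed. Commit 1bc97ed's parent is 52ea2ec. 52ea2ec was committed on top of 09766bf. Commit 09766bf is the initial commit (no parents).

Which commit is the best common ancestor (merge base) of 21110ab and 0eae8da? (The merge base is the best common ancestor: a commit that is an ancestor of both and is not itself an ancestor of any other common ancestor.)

Ancestors of 21110ab: {09766bf, 1bc97ed, 21110ab, 52ea2ec, de97805, f9cbefb}.
Ancestors of 0eae8da: {09766bf, 0eae8da, 1bc97ed, 52ea2ec, de97805}.
Common ancestors: {09766bf, 1bc97ed, 52ea2ec, de97805}.
Among these, de97805 is not an ancestor of any other common ancestor — it is the merge base.

de97805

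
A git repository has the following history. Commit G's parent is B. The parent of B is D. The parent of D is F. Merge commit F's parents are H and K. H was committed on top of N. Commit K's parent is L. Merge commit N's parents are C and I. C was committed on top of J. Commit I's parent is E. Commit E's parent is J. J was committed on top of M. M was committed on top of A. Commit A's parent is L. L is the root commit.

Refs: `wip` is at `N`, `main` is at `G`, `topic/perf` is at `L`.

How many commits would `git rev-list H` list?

9

Walking parent pointers from H: reachable set = {A, C, E, H, I, J, L, M, N}.
That is 9 commits.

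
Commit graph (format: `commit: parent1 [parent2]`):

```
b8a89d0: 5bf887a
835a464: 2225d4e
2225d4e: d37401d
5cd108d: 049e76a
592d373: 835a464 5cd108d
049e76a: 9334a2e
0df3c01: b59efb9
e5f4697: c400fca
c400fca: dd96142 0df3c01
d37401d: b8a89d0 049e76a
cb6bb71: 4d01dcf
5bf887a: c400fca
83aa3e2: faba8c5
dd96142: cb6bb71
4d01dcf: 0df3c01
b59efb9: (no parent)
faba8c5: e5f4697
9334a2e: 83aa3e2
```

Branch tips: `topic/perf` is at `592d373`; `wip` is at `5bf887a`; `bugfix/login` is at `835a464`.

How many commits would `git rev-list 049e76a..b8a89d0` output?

2

Reachable from b8a89d0: {0df3c01, 4d01dcf, 5bf887a, b59efb9, b8a89d0, c400fca, cb6bb71, dd96142}.
Reachable from 049e76a: {049e76a, 0df3c01, 4d01dcf, 83aa3e2, 9334a2e, b59efb9, c400fca, cb6bb71, dd96142, e5f4697, faba8c5}.
In b8a89d0's history but not 049e76a's: {5bf887a, b8a89d0} — 2 commits.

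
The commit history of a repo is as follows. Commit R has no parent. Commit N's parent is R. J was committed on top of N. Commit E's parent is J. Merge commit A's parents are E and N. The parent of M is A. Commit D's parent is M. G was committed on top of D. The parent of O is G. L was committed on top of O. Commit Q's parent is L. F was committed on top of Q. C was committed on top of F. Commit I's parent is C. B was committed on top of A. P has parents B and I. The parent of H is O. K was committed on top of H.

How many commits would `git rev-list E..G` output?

4

Reachable from G: {A, D, E, G, J, M, N, R}.
Reachable from E: {E, J, N, R}.
In G's history but not E's: {A, D, G, M} — 4 commits.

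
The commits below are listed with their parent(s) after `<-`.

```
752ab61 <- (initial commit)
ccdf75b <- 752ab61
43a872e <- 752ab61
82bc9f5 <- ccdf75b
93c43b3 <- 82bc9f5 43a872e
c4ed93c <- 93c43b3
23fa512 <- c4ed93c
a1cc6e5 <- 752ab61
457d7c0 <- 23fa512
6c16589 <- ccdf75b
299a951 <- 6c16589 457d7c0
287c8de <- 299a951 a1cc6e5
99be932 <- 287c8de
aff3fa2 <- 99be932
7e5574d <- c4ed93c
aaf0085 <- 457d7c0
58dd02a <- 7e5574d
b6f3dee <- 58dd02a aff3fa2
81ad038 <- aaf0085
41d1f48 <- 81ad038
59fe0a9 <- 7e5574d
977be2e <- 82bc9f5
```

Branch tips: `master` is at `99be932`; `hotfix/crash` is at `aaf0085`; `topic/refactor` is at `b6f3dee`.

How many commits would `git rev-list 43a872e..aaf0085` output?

Reachable from aaf0085: {23fa512, 43a872e, 457d7c0, 752ab61, 82bc9f5, 93c43b3, aaf0085, c4ed93c, ccdf75b}.
Reachable from 43a872e: {43a872e, 752ab61}.
In aaf0085's history but not 43a872e's: {23fa512, 457d7c0, 82bc9f5, 93c43b3, aaf0085, c4ed93c, ccdf75b} — 7 commits.

7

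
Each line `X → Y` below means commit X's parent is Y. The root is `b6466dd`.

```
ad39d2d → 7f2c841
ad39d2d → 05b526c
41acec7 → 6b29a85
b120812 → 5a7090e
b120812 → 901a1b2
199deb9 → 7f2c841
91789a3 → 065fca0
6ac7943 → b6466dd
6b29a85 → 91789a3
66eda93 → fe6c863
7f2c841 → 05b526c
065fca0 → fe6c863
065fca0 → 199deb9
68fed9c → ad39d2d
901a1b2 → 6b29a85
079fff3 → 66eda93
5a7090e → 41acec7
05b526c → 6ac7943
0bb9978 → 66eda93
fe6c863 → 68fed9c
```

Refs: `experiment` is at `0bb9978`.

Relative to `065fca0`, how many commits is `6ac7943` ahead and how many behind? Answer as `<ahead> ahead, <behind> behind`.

0 ahead, 7 behind

Reachable from 6ac7943: {6ac7943, b6466dd}.
Reachable from 065fca0: {05b526c, 065fca0, 199deb9, 68fed9c, 6ac7943, 7f2c841, ad39d2d, b6466dd, fe6c863}.
Only in 6ac7943's history (ahead): {} — 0.
Only in 065fca0's history (behind): {05b526c, 065fca0, 199deb9, 68fed9c, 7f2c841, ad39d2d, fe6c863} — 7.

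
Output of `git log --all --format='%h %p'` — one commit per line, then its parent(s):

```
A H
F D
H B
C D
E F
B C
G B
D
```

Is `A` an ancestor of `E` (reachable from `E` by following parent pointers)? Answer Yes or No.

No

Ancestors of E: {D, E, F}.
A is not in that set, so it is not an ancestor of E.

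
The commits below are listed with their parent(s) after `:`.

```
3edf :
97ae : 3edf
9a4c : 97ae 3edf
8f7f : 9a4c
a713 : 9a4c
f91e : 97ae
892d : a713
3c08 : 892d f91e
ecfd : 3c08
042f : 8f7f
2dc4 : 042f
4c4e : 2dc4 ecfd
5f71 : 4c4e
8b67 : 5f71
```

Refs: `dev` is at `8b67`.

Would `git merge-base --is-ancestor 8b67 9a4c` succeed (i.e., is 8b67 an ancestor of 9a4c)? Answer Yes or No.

No

Ancestors of 9a4c: {3edf, 97ae, 9a4c}.
8b67 is not in that set, so it is not an ancestor of 9a4c.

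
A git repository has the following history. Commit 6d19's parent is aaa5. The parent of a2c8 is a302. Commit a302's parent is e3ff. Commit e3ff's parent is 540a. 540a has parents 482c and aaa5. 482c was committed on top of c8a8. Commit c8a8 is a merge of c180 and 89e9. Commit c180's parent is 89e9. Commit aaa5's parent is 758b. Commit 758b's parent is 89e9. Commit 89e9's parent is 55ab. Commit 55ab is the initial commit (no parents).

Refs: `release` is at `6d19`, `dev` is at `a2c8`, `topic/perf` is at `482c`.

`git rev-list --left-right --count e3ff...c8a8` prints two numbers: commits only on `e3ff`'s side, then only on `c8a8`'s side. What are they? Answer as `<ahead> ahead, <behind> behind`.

5 ahead, 0 behind

Reachable from e3ff: {482c, 540a, 55ab, 758b, 89e9, aaa5, c180, c8a8, e3ff}.
Reachable from c8a8: {55ab, 89e9, c180, c8a8}.
Only in e3ff's history (ahead): {482c, 540a, 758b, aaa5, e3ff} — 5.
Only in c8a8's history (behind): {} — 0.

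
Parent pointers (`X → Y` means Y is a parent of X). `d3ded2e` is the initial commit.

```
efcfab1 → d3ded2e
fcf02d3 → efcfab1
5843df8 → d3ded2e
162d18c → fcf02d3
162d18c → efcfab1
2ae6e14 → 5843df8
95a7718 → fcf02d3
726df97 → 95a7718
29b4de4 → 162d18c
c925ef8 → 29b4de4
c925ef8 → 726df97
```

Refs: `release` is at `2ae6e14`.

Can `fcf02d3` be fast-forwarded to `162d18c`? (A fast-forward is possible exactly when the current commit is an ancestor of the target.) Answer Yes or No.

Yes

A fast-forward from fcf02d3 to 162d18c is possible iff fcf02d3 is an ancestor of 162d18c.
Ancestors of 162d18c: {162d18c, d3ded2e, efcfab1, fcf02d3}.
fcf02d3 is among them, so fast-forward is possible.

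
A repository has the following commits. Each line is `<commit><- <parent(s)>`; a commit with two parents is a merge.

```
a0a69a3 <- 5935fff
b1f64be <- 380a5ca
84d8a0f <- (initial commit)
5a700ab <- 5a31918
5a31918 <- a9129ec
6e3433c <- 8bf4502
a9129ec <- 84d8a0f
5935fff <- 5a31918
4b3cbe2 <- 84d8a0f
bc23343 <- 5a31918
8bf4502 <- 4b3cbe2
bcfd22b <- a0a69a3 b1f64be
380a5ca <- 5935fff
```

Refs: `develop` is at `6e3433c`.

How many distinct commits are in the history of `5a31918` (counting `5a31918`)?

Walking parent pointers from 5a31918: reachable set = {5a31918, 84d8a0f, a9129ec}.
That is 3 commits.

3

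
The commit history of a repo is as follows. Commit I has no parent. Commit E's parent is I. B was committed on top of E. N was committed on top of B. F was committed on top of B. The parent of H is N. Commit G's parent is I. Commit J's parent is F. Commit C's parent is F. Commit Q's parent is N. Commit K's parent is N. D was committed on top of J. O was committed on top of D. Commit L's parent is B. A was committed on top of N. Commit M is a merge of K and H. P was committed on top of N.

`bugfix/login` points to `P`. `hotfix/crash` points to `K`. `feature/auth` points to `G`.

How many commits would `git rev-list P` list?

Walking parent pointers from P: reachable set = {B, E, I, N, P}.
That is 5 commits.

5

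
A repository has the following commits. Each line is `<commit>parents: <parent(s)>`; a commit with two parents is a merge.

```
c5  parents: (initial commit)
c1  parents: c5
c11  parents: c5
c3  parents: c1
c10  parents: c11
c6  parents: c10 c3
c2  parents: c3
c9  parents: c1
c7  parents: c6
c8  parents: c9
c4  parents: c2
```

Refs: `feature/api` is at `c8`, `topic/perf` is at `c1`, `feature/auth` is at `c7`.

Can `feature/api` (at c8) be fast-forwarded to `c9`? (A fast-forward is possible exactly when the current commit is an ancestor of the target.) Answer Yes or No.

No

A fast-forward from c8 to c9 is possible iff c8 is an ancestor of c9.
Ancestors of c9: {c1, c5, c9}.
c8 is not among them, so fast-forward is not possible.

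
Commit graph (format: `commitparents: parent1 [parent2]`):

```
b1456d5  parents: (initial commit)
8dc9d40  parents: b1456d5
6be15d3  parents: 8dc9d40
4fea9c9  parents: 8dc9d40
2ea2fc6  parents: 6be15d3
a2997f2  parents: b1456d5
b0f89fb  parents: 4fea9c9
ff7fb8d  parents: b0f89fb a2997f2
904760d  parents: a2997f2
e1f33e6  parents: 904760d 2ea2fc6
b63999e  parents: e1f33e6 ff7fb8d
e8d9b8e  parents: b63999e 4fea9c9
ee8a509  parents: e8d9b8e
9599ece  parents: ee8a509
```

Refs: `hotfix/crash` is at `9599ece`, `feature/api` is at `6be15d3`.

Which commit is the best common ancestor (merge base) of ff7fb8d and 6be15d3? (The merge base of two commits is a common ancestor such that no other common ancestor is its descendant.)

8dc9d40

Ancestors of ff7fb8d: {4fea9c9, 8dc9d40, a2997f2, b0f89fb, b1456d5, ff7fb8d}.
Ancestors of 6be15d3: {6be15d3, 8dc9d40, b1456d5}.
Common ancestors: {8dc9d40, b1456d5}.
Among these, 8dc9d40 is not an ancestor of any other common ancestor — it is the merge base.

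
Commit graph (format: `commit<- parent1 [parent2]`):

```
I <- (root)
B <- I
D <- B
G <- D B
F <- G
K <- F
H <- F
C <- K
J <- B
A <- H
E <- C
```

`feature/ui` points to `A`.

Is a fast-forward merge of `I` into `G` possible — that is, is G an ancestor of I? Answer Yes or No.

A fast-forward from G to I is possible iff G is an ancestor of I.
Ancestors of I: {I}.
G is not among them, so fast-forward is not possible.

No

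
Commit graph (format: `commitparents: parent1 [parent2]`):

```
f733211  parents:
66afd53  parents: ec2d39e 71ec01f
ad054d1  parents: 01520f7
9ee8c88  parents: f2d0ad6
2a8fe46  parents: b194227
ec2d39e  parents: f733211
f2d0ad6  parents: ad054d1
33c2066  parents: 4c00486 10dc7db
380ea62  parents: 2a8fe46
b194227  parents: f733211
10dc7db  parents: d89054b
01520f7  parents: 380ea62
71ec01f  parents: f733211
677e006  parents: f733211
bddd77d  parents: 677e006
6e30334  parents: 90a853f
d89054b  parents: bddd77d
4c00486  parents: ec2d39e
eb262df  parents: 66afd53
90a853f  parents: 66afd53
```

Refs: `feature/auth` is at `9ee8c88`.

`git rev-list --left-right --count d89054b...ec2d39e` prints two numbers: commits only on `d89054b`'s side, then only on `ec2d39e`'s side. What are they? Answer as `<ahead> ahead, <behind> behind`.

3 ahead, 1 behind

Reachable from d89054b: {677e006, bddd77d, d89054b, f733211}.
Reachable from ec2d39e: {ec2d39e, f733211}.
Only in d89054b's history (ahead): {677e006, bddd77d, d89054b} — 3.
Only in ec2d39e's history (behind): {ec2d39e} — 1.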